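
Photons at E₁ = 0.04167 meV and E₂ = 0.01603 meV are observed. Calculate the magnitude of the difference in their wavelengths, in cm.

4.76 cm

Using λ = hc/E: λ₁ = 0.029754 m, λ₂ = 0.077345 m.
|Δλ| = |0.029754 − 0.077345| = 0.0476 m = 4.76 cm.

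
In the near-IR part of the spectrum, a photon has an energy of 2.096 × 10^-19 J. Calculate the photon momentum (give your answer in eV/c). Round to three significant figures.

Take c = 2.99792458 × 10^8 m/s, 1 eV = 1.602176634 × 10^-19 J.
Since p = E/c for a photon, p = 6.992 × 10^-28 kg·m/s.
Converting to eV/c: p = 1.308 eV/c ≈ 1.31 eV/c.

1.31 eV/c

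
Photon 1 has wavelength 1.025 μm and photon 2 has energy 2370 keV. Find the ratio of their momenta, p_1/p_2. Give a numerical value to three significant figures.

5.10 × 10^-7

p_1 = 6.464 × 10^-28 kg·m/s (from wavelength = 1.025 μm, via p = h/λ).
p_2 = 1.267 × 10^-21 kg·m/s (from energy = 2370 keV, via p = E/c).
Ratio = 6.464 × 10^-28 / 1.267 × 10^-21 = 5.10 × 10^-7.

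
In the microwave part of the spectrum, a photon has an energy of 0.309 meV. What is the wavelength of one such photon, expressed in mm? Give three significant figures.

Take h = 6.62607015e-34 J·s, c = 2.99792458e8 m/s, 1 eV = 1.602176634e-19 J.
First convert: E = 0.309 meV = 4.9507e-23 J.
The photon relation is λ = hc/E, giving λ = 0.004012 m.
Converting to mm: λ = 4.012 mm ≈ 4.01 mm.

4.01 mm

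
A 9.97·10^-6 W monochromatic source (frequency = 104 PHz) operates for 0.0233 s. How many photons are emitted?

3.37·10^9 photons

Total energy: E_total = P·t = 9.97·10^-6 × 0.0233 = 2.323·10^-7 J.
Per-photon energy: E = 6.891·10^-17 J.
N = E_total / E_photon = 3.37·10^9.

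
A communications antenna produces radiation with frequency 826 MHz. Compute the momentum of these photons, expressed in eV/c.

3.42·10^-6 eV/c

(h = 6.62607015·10^-34 J·s, c = 2.99792458·10^8 m/s, 1 eV = 1.602176634·10^-19 J.)
First convert: f = 826 MHz = 8.26·10^8 Hz.
For a photon p = hf/c, so p = 1.826·10^-33 kg·m/s.
Converting to eV/c: p = 3.416·10^-6 eV/c ≈ 3.42·10^-6 eV/c.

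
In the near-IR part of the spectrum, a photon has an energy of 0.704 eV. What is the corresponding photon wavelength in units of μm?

1.76 μm

First convert: E = 0.704 eV = 1.1279 × 10^-19 J.
For a photon λ = hc/E, so λ = 1.761 × 10^-6 m.
Converting to μm: λ = 1.761 μm ≈ 1.76 μm.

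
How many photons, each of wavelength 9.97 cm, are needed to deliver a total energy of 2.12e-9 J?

Per-photon energy: E = 1.992e-24 J (from wavelength = 9.97 cm).
N = E_total / E_photon = 2.12e-9 J / 1.992e-24 J = 1.06e15.

1.06e15 photons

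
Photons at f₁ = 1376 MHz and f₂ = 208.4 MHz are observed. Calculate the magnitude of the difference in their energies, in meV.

4.83e-3 meV

Using E = hf: E₁ = 9.1175e-25 J, E₂ = 1.3809e-25 J.
|ΔE| = |9.1175e-25 − 1.3809e-25| = 7.74e-25 J = 4.83e-3 meV.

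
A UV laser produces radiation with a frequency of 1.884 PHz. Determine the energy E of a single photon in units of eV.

7.79 eV

Convert to SI: f = 1.884 PHz = 1.884e15 Hz.
Since E = hf for a photon, E = 1.248e-18 J.
Converting to eV: E = 7.792 eV ≈ 7.79 eV.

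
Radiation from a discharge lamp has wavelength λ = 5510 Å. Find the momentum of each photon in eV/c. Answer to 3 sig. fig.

2.25 eV/c

In SI units: λ = 5510 Å = 5.51 × 10^-7 m.
Apply p = h/λ: p = 1.203 × 10^-27 kg·m/s.
Converting to eV/c: p = 2.250 eV/c ≈ 2.25 eV/c.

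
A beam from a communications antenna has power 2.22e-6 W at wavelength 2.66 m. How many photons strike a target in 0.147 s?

Total energy: E_total = P·t = 2.22e-6 × 0.147 = 3.263e-7 J.
Per-photon energy: E = 7.468e-26 J.
N = E_total / E_photon = 4.37e18.

4.37e18 photons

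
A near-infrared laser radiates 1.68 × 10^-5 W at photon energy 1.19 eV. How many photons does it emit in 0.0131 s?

1.15 × 10^12 photons

Total energy: E_total = P·t = 1.68 × 10^-5 × 0.0131 = 2.201 × 10^-7 J.
Per-photon energy: E = 1.907 × 10^-19 J.
N = E_total / E_photon = 1.15 × 10^12.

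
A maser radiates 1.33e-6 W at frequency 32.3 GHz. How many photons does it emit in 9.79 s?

6.08e17 photons

Total energy: E_total = P·t = 1.33e-6 × 9.79 = 1.302e-5 J.
Per-photon energy: E = 2.140e-23 J.
N = E_total / E_photon = 6.08e17.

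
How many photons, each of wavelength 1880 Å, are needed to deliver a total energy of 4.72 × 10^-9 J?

4.47 × 10^9 photons

Per-photon energy: E = 1.057 × 10^-18 J (from wavelength = 1880 Å).
N = E_total / E_photon = 4.72 × 10^-9 J / 1.057 × 10^-18 J = 4.47 × 10^9.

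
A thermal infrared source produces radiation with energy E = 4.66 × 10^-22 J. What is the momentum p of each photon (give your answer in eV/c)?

2.91 × 10^-3 eV/c

(c = 2.99792458 × 10^8 m/s, 1 eV = 1.602176634 × 10^-19 J.)
The photon relation is p = E/c, giving p = 1.554 × 10^-30 kg·m/s.
Converting to eV/c: p = 0.002909 eV/c ≈ 2.91 × 10^-3 eV/c.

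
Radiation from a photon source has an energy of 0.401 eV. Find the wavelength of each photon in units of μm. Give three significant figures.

3.09 μm

Convert to SI: E = 0.401 eV = 6.4247 × 10^-20 J.
For a photon λ = hc/E, so λ = 3.092 × 10^-6 m.
Converting to μm: λ = 3.092 μm ≈ 3.09 μm.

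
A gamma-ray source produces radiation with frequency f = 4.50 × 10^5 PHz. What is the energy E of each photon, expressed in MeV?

Use h = 6.62607015 × 10^-34 J·s, 1 eV = 1.602176634 × 10^-19 J.
First convert: f = 4.50 × 10^5 PHz = 4.50 × 10^20 Hz.
The photon relation is E = hf, giving E = 2.982 × 10^-13 J.
Converting to MeV: E = 1.861 MeV ≈ 1.86 MeV.

1.86 MeV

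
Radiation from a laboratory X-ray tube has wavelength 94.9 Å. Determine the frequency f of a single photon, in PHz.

31.6 PHz

Use c = 2.99792458e8 m/s.
First convert: λ = 94.9 Å = 9.49e-9 m.
Since f = c/λ for a photon, f = 3.159e16 Hz.
Converting to PHz: f = 31.59 PHz ≈ 31.6 PHz.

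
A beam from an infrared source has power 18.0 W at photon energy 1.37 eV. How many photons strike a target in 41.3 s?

Total energy: E_total = P·t = 18.0 × 41.3 = 743.4 J.
Per-photon energy: E = 2.195·10^-19 J.
N = E_total / E_photon = 3.39·10^21.

3.39·10^21 photons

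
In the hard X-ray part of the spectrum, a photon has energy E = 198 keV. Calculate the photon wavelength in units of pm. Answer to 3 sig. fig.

6.26 pm

(h = 6.62607015e-34 J·s, c = 2.99792458e8 m/s, 1 eV = 1.602176634e-19 J.)
First convert: E = 198 keV = 3.1723e-14 J.
Apply λ = hc/E: λ = 6.262e-12 m.
Converting to pm: λ = 6.262 pm ≈ 6.26 pm.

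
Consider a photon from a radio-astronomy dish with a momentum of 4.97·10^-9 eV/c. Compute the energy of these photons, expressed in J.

First convert: p = 4.97·10^-9 eV/c = 2.6561·10^-36 kg·m/s.
Since E = pc for a photon, E = 7.963·10^-28 J.
So E ≈ 7.96·10^-28 J.

7.96·10^-28 J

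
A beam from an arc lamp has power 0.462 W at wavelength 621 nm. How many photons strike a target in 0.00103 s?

Total energy: E_total = P·t = 0.462 × 0.00103 = 4.759 × 10^-4 J.
Per-photon energy: E = 3.199 × 10^-19 J.
N = E_total / E_photon = 1.49 × 10^15.

1.49 × 10^15 photons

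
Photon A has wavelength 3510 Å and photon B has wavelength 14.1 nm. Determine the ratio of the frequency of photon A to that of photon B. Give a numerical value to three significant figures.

f_A = 8.541 × 10^14 Hz (from wavelength = 3510 Å, via f = c/λ).
f_B = 2.126 × 10^16 Hz (from wavelength = 14.1 nm, via f = c/λ).
Ratio = 8.541 × 10^14 / 2.126 × 10^16 = 0.0402.

0.0402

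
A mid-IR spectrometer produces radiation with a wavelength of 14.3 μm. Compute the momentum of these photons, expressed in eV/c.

0.0867 eV/c

First convert: λ = 14.3 μm = 1.43 × 10^-5 m.
Since p = h/λ for a photon, p = 4.634 × 10^-29 kg·m/s.
Converting to eV/c: p = 0.08670 eV/c ≈ 0.0867 eV/c.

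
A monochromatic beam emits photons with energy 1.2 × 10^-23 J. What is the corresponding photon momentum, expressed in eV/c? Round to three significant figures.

7.49 × 10^-5 eV/c

Use c = 2.99792458 × 10^8 m/s, 1 eV = 1.602176634 × 10^-19 J.
The photon relation is p = E/c, giving p = 4.003 × 10^-32 kg·m/s.
Converting to eV/c: p = 7.490 × 10^-5 eV/c ≈ 7.49 × 10^-5 eV/c.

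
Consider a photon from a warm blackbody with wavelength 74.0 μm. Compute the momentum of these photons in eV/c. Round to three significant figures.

0.0168 eV/c

Convert to SI: λ = 74.0 μm = 7.40e-5 m.
Since p = h/λ for a photon, p = 8.954e-30 kg·m/s.
Converting to eV/c: p = 0.01675 eV/c ≈ 0.0168 eV/c.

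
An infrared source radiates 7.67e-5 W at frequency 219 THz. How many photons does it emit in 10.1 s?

5.34e15 photons

Total energy: E_total = P·t = 7.67e-5 × 10.1 = 7.747e-4 J.
Per-photon energy: E = 1.451e-19 J.
N = E_total / E_photon = 5.34e15.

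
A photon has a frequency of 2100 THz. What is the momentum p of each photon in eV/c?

Take h = 6.62607015 × 10^-34 J·s, c = 2.99792458 × 10^8 m/s, 1 eV = 1.602176634 × 10^-19 J.
In SI units: f = 2100 THz = 2.10 × 10^15 Hz.
Apply p = hf/c: p = 4.641 × 10^-27 kg·m/s.
Converting to eV/c: p = 8.685 eV/c ≈ 8.68 eV/c.

8.68 eV/c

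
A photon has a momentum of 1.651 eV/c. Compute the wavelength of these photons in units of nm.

Take h = 6.62607015 × 10^-34 J·s, c = 2.99792458 × 10^8 m/s, 1 eV = 1.602176634 × 10^-19 J.
First convert: p = 1.651 eV/c = 8.8234 × 10^-28 kg·m/s.
For a photon λ = h/p, so λ = 7.510 × 10^-7 m.
Converting to nm: λ = 751.0 nm ≈ 751 nm.

751 nm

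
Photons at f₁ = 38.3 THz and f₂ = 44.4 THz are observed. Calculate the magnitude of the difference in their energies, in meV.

25.2 meV

Using E = hf: E₁ = 2.538e-20 J, E₂ = 2.942e-20 J.
|ΔE| = |2.538e-20 − 2.942e-20| = 4.04e-21 J = 25.2 meV.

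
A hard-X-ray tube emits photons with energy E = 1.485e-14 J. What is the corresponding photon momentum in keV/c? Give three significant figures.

92.7 keV/c

Take c = 2.99792458e8 m/s, 1 eV = 1.602176634e-19 J.
The photon relation is p = E/c, giving p = 4.953e-23 kg·m/s.
Converting to keV/c: p = 92.69 keV/c ≈ 92.7 keV/c.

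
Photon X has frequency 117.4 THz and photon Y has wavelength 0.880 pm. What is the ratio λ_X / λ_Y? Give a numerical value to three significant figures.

2.90·10^6

λ_X = 2.554·10^-6 m (from frequency = 117.4 THz, via λ = c/f).
λ_Y = 8.800·10^-13 m (from wavelength = 0.880 pm, via λ given directly).
Ratio = 2.554·10^-6 / 8.800·10^-13 = 2.90·10^6.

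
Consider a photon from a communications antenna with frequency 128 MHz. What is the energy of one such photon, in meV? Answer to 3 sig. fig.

In SI units: f = 128 MHz = 1.28e8 Hz.
For a photon E = hf, so E = 8.481e-26 J.
Converting to meV: E = 5.294e-4 meV ≈ 5.29e-4 meV.

5.29e-4 meV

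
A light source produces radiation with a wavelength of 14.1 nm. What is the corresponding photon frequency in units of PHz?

21.3 PHz

First convert: λ = 14.1 nm = 1.41 × 10^-8 m.
Since f = c/λ for a photon, f = 2.126 × 10^16 Hz.
Converting to PHz: f = 21.26 PHz ≈ 21.3 PHz.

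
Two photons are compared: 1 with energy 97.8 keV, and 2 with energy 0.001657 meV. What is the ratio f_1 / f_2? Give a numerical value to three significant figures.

f_1 = 2.365·10^19 Hz (from energy = 97.8 keV, via f = E/h).
f_2 = 4.007·10^8 Hz (from energy = 0.001657 meV, via f = E/h).
Ratio = 2.365·10^19 / 4.007·10^8 = 5.90·10^10.

5.90·10^10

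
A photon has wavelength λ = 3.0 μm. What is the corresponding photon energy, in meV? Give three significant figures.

413 meV

Take h = 6.62607015 × 10^-34 J·s, c = 2.99792458 × 10^8 m/s, 1 eV = 1.602176634 × 10^-19 J.
Convert to SI: λ = 3.0 μm = 3.0 × 10^-6 m.
The photon relation is E = hc/λ, giving E = 6.621 × 10^-20 J.
Converting to meV: E = 413.3 meV ≈ 413 meV.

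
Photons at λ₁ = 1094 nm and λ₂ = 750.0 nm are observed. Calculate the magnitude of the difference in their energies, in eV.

Using E = hc/λ: E₁ = 1.8158·10^-19 J, E₂ = 2.6486·10^-19 J.
|ΔE| = |1.8158·10^-19 − 2.6486·10^-19| = 8.33·10^-20 J = 0.520 eV.

0.520 eV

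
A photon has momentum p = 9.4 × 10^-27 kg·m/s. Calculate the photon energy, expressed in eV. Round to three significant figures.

Apply E = pc: E = 2.818 × 10^-18 J.
Converting to eV: E = 17.59 eV ≈ 17.6 eV.

17.6 eV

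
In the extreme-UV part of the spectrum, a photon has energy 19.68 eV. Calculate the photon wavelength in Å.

630 Å

Convert to SI: E = 19.68 eV = 3.1531e-18 J.
The photon relation is λ = hc/E, giving λ = 6.300e-8 m.
Converting to Å: λ = 630.0 Å ≈ 630 Å.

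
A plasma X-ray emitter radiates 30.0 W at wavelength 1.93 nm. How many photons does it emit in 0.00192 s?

5.60e14 photons

Total energy: E_total = P·t = 30.0 × 0.00192 = 0.05760 J.
Per-photon energy: E = 1.029e-16 J.
N = E_total / E_photon = 5.60e14.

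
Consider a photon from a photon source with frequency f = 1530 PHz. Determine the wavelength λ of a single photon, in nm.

Convert to SI: f = 1530 PHz = 1.53 × 10^18 Hz.
For a photon λ = c/f, so λ = 1.959 × 10^-10 m.
Converting to nm: λ = 0.1959 nm ≈ 0.196 nm.

0.196 nm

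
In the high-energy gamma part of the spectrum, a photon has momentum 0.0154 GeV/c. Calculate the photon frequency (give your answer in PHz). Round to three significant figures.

(h = 6.62607015e-34 J·s, c = 2.99792458e8 m/s, 1 eV = 1.602176634e-19 J.)
First convert: p = 0.0154 GeV/c = 8.2302e-21 kg·m/s.
For a photon f = pc/h, so f = 3.724e21 Hz.
Converting to PHz: f = 3.724e6 PHz ≈ 3.72e6 PHz.

3.72e6 PHz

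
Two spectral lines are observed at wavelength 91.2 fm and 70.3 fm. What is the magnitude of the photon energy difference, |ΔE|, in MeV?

Using E = hc/λ: E₁ = 2.178 × 10^-12 J, E₂ = 2.826 × 10^-12 J.
|ΔE| = |2.178 × 10^-12 − 2.826 × 10^-12| = 6.48 × 10^-13 J = 4.04 MeV.

4.04 MeV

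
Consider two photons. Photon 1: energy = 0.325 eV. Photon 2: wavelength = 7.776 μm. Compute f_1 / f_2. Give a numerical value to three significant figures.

f_1 = 7.858e13 Hz (from energy = 0.325 eV, via f = E/h).
f_2 = 3.855e13 Hz (from wavelength = 7.776 μm, via f = c/λ).
Ratio = 7.858e13 / 3.855e13 = 2.04.

2.04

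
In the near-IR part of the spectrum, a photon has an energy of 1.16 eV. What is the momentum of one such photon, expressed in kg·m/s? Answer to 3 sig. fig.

Take c = 2.99792458 × 10^8 m/s, 1 eV = 1.602176634 × 10^-19 J.
Convert to SI: E = 1.16 eV = 1.8585 × 10^-19 J.
The photon relation is p = E/c, giving p = 6.199 × 10^-28 kg·m/s.
So p ≈ 6.20 × 10^-28 kg·m/s.

6.20 × 10^-28 kg·m/s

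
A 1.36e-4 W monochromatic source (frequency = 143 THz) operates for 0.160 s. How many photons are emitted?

Total energy: E_total = P·t = 1.36e-4 × 0.160 = 2.176e-5 J.
Per-photon energy: E = 9.475e-20 J.
N = E_total / E_photon = 2.30e14.

2.30e14 photons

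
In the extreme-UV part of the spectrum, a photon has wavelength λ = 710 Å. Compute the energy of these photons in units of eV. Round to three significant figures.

Convert to SI: λ = 710 Å = 7.1 × 10^-8 m.
For a photon E = hc/λ, so E = 2.798 × 10^-18 J.
Converting to eV: E = 17.46 eV ≈ 17.5 eV.

17.5 eV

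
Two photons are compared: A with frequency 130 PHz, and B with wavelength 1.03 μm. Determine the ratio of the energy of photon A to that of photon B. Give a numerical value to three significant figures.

E_A = 8.614 × 10^-17 J (from frequency = 130 PHz, via E = hf).
E_B = 1.929 × 10^-19 J (from wavelength = 1.03 μm, via E = hc/λ).
Ratio = 8.614 × 10^-17 / 1.929 × 10^-19 = 447.

447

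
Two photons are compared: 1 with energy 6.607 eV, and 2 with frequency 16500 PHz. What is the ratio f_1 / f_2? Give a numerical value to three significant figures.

9.68 × 10^-5

f_1 = 1.598 × 10^15 Hz (from energy = 6.607 eV, via f = E/h).
f_2 = 1.650 × 10^19 Hz (from frequency = 16500 PHz, via f given directly).
Ratio = 1.598 × 10^15 / 1.650 × 10^19 = 9.68 × 10^-5.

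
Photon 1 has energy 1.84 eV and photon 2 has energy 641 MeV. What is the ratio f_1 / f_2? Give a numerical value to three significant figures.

2.87e-9

f_1 = 4.449e14 Hz (from energy = 1.84 eV, via f = E/h).
f_2 = 1.550e23 Hz (from energy = 641 MeV, via f = E/h).
Ratio = 4.449e14 / 1.550e23 = 2.87e-9.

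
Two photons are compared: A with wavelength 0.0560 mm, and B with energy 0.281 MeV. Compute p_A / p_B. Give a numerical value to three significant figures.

7.88e-8

p_A = 1.183e-29 kg·m/s (from wavelength = 0.0560 mm, via p = h/λ).
p_B = 1.502e-22 kg·m/s (from energy = 0.281 MeV, via p = E/c).
Ratio = 1.183e-29 / 1.502e-22 = 7.88e-8.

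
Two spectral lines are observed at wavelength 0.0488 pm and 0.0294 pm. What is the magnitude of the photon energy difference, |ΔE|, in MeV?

16.8 MeV

Using E = hc/λ: E₁ = 4.071 × 10^-12 J, E₂ = 6.757 × 10^-12 J.
|ΔE| = |4.071 × 10^-12 − 6.757 × 10^-12| = 2.69 × 10^-12 J = 16.8 MeV.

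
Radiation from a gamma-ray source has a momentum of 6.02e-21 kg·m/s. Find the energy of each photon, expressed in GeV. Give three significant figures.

0.0113 GeV

The photon relation is E = pc, giving E = 1.805e-12 J.
Converting to GeV: E = 0.01126 GeV ≈ 0.0113 GeV.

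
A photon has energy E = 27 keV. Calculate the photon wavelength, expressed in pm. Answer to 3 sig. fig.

45.9 pm

First convert: E = 27 keV = 4.3259e-15 J.
Apply λ = hc/E: λ = 4.592e-11 m.
Converting to pm: λ = 45.92 pm ≈ 45.9 pm.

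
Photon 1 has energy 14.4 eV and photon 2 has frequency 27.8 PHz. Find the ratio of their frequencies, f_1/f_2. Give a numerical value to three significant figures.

f_1 = 3.482e15 Hz (from energy = 14.4 eV, via f = E/h).
f_2 = 2.780e16 Hz (from frequency = 27.8 PHz, via f given directly).
Ratio = 3.482e15 / 2.780e16 = 0.125.

0.125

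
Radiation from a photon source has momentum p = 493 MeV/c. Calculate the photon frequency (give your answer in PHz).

In SI units: p = 493 MeV/c = 2.6347 × 10^-19 kg·m/s.
The photon relation is f = pc/h, giving f = 1.192 × 10^23 Hz.
Converting to PHz: f = 1.192 × 10^8 PHz ≈ 1.19 × 10^8 PHz.

1.19 × 10^8 PHz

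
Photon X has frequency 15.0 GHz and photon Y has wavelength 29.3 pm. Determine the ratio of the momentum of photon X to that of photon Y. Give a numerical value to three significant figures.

1.47 × 10^-9

p_X = 3.315 × 10^-32 kg·m/s (from frequency = 15.0 GHz, via p = hf/c).
p_Y = 2.261 × 10^-23 kg·m/s (from wavelength = 29.3 pm, via p = h/λ).
Ratio = 3.315 × 10^-32 / 2.261 × 10^-23 = 1.47 × 10^-9.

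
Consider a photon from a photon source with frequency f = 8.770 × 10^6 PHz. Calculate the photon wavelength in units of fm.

34.2 fm

(c = 2.99792458 × 10^8 m/s.)
First convert: f = 8.770 × 10^6 PHz = 8.770 × 10^21 Hz.
Since λ = c/f for a photon, λ = 3.418 × 10^-14 m.
Converting to fm: λ = 34.18 fm ≈ 34.2 fm.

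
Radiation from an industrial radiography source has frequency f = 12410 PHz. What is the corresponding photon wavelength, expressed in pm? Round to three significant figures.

In SI units: f = 12410 PHz = 1.241·10^19 Hz.
The photon relation is λ = c/f, giving λ = 2.416·10^-11 m.
Converting to pm: λ = 24.16 pm ≈ 24.2 pm.

24.2 pm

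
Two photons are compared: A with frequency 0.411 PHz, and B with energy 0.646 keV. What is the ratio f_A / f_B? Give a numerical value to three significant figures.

2.63·10^-3

f_A = 4.110·10^14 Hz (from frequency = 0.411 PHz, via f given directly).
f_B = 1.562·10^17 Hz (from energy = 0.646 keV, via f = E/h).
Ratio = 4.110·10^14 / 1.562·10^17 = 2.63·10^-3.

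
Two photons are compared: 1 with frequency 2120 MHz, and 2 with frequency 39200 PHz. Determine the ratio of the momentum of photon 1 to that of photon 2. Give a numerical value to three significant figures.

p_1 = 4.686 × 10^-33 kg·m/s (from frequency = 2120 MHz, via p = hf/c).
p_2 = 8.664 × 10^-23 kg·m/s (from frequency = 39200 PHz, via p = hf/c).
Ratio = 4.686 × 10^-33 / 8.664 × 10^-23 = 5.41 × 10^-11.

5.41 × 10^-11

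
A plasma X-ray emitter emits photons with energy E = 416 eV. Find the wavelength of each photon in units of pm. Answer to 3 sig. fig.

Take h = 6.62607015 × 10^-34 J·s, c = 2.99792458 × 10^8 m/s, 1 eV = 1.602176634 × 10^-19 J.
First convert: E = 416 eV = 6.6651 × 10^-17 J.
Since λ = hc/E for a photon, λ = 2.980 × 10^-9 m.
Converting to pm: λ = 2980 pm ≈ 2980 pm.

2980 pm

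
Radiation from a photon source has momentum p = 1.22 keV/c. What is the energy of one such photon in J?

1.95·10^-16 J

Use c = 2.99792458·10^8 m/s, 1 eV = 1.602176634·10^-19 J.
First convert: p = 1.22 keV/c = 6.5200·10^-25 kg·m/s.
For a photon E = pc, so E = 1.955·10^-16 J.
So E ≈ 1.95·10^-16 J.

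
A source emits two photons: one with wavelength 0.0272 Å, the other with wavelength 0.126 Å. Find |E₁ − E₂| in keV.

Using E = hc/λ: E₁ = 7.303 × 10^-14 J, E₂ = 1.577 × 10^-14 J.
|ΔE| = |7.303 × 10^-14 − 1.577 × 10^-14| = 5.73 × 10^-14 J = 357 keV.

357 keV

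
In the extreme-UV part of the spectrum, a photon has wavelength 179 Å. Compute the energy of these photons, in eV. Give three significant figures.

69.3 eV

First convert: λ = 179 Å = 1.79e-8 m.
Since E = hc/λ for a photon, E = 1.110e-17 J.
Converting to eV: E = 69.26 eV ≈ 69.3 eV.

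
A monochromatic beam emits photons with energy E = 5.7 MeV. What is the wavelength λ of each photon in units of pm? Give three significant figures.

Take h = 6.62607015 × 10^-34 J·s, c = 2.99792458 × 10^8 m/s, 1 eV = 1.602176634 × 10^-19 J.
First convert: E = 5.7 MeV = 9.1324 × 10^-13 J.
For a photon λ = hc/E, so λ = 2.175 × 10^-13 m.
Converting to pm: λ = 0.2175 pm ≈ 0.218 pm.

0.218 pm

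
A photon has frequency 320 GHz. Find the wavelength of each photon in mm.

(c = 2.99792458 × 10^8 m/s.)
First convert: f = 320 GHz = 3.20 × 10^11 Hz.
Since λ = c/f for a photon, λ = 9.369 × 10^-4 m.
Converting to mm: λ = 0.9369 mm ≈ 0.937 mm.

0.937 mm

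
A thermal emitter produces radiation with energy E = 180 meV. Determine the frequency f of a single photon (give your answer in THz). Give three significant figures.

First convert: E = 180 meV = 2.8839e-20 J.
The photon relation is f = E/h, giving f = 4.352e13 Hz.
Converting to THz: f = 43.52 THz ≈ 43.5 THz.

43.5 THz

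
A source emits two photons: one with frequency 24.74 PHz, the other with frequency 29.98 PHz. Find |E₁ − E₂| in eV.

21.7 eV

Using E = hf: E₁ = 1.6393e-17 J, E₂ = 1.9865e-17 J.
|ΔE| = |1.6393e-17 − 1.9865e-17| = 3.47e-18 J = 21.7 eV.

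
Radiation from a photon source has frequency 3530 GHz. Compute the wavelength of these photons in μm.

First convert: f = 3530 GHz = 3.53e12 Hz.
Since λ = c/f for a photon, λ = 8.493e-5 m.
Converting to μm: λ = 84.93 μm ≈ 84.9 μm.

84.9 μm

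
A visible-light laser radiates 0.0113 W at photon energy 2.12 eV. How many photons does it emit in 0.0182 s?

6.05e14 photons

Total energy: E_total = P·t = 0.0113 × 0.0182 = 2.057e-4 J.
Per-photon energy: E = 3.397e-19 J.
N = E_total / E_photon = 6.05e14.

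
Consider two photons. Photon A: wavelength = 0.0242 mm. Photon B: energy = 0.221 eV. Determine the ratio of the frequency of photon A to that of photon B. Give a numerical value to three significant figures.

0.232

f_A = 1.239 × 10^13 Hz (from wavelength = 0.0242 mm, via f = c/λ).
f_B = 5.344 × 10^13 Hz (from energy = 0.221 eV, via f = E/h).
Ratio = 1.239 × 10^13 / 5.344 × 10^13 = 0.232.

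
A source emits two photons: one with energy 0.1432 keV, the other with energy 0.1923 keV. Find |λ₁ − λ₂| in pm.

Using λ = hc/E: λ₁ = 8.6581·10^-9 m, λ₂ = 6.4474·10^-9 m.
|Δλ| = |8.6581·10^-9 − 6.4474·10^-9| = 2.21·10^-9 m = 2210 pm.

2210 pm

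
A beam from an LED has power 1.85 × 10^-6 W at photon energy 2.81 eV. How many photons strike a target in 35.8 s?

Total energy: E_total = P·t = 1.85 × 10^-6 × 35.8 = 6.623 × 10^-5 J.
Per-photon energy: E = 4.502 × 10^-19 J.
N = E_total / E_photon = 1.47 × 10^14.

1.47 × 10^14 photons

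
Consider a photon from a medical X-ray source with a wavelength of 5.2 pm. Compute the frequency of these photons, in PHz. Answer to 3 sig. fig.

5.77·10^4 PHz

Take c = 2.99792458·10^8 m/s.
Convert to SI: λ = 5.2 pm = 5.2·10^-12 m.
For a photon f = c/λ, so f = 5.765·10^19 Hz.
Converting to PHz: f = 57650 PHz ≈ 5.77·10^4 PHz.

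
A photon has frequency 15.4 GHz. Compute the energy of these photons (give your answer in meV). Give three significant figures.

0.0637 meV

(h = 6.62607015 × 10^-34 J·s, 1 eV = 1.602176634 × 10^-19 J.)
Convert to SI: f = 15.4 GHz = 1.54 × 10^10 Hz.
The photon relation is E = hf, giving E = 1.020 × 10^-23 J.
Converting to meV: E = 0.06369 meV ≈ 0.0637 meV.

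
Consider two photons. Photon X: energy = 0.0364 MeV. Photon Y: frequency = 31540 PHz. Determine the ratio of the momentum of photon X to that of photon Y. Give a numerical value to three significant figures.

p_X = 1.945 × 10^-23 kg·m/s (from energy = 0.0364 MeV, via p = E/c).
p_Y = 6.971 × 10^-23 kg·m/s (from frequency = 31540 PHz, via p = hf/c).
Ratio = 1.945 × 10^-23 / 6.971 × 10^-23 = 0.279.

0.279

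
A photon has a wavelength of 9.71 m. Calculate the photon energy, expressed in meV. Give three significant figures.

The photon relation is E = hc/λ, giving E = 2.046 × 10^-26 J.
Converting to meV: E = 1.277 × 10^-4 meV ≈ 1.28 × 10^-4 meV.

1.28 × 10^-4 meV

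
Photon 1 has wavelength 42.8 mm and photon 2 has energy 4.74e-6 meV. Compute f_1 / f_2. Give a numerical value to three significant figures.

f_1 = 7.004e9 Hz (from wavelength = 42.8 mm, via f = c/λ).
f_2 = 1.146e6 Hz (from energy = 4.74e-6 meV, via f = E/h).
Ratio = 7.004e9 / 1.146e6 = 6110.

6110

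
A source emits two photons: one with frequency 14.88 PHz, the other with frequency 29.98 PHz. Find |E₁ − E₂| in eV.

Using E = hf: E₁ = 9.8596e-18 J, E₂ = 1.9865e-17 J.
|ΔE| = |9.8596e-18 − 1.9865e-17| = 1.00e-17 J = 62.4 eV.

62.4 eV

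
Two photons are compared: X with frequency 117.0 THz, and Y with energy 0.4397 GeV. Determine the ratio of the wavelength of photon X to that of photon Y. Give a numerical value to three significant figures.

λ_X = 2.562e-6 m (from frequency = 117.0 THz, via λ = c/f).
λ_Y = 2.820e-15 m (from energy = 0.4397 GeV, via λ = hc/E).
Ratio = 2.562e-6 / 2.820e-15 = 9.09e8.

9.09e8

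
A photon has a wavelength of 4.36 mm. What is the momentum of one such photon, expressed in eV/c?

Use h = 6.62607015 × 10^-34 J·s, c = 2.99792458 × 10^8 m/s, 1 eV = 1.602176634 × 10^-19 J.
Convert to SI: λ = 4.36 mm = 0.00436 m.
Since p = h/λ for a photon, p = 1.520 × 10^-31 kg·m/s.
Converting to eV/c: p = 2.844 × 10^-4 eV/c ≈ 2.84 × 10^-4 eV/c.

2.84 × 10^-4 eV/c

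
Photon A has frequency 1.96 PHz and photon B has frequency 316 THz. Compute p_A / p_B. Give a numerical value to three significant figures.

p_A = 4.332 × 10^-27 kg·m/s (from frequency = 1.96 PHz, via p = hf/c).
p_B = 6.984 × 10^-28 kg·m/s (from frequency = 316 THz, via p = hf/c).
Ratio = 4.332 × 10^-27 / 6.984 × 10^-28 = 6.20.

6.20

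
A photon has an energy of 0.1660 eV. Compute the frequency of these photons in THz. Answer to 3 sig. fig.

Take h = 6.62607015 × 10^-34 J·s, 1 eV = 1.602176634 × 10^-19 J.
Convert to SI: E = 0.1660 eV = 2.6596 × 10^-20 J.
Apply f = E/h: f = 4.014 × 10^13 Hz.
Converting to THz: f = 40.14 THz ≈ 40.1 THz.

40.1 THz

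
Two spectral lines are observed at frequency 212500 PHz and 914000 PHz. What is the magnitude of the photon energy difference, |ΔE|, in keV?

Using E = hf: E₁ = 1.4080e-13 J, E₂ = 6.0562e-13 J.
|ΔE| = |1.4080e-13 − 6.0562e-13| = 4.65e-13 J = 2900 keV.

2900 keV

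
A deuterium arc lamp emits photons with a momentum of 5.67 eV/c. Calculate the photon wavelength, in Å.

2190 Å

(h = 6.62607015e-34 J·s, c = 2.99792458e8 m/s, 1 eV = 1.602176634e-19 J.)
Convert to SI: p = 5.67 eV/c = 3.0302e-27 kg·m/s.
The photon relation is λ = h/p, giving λ = 2.187e-7 m.
Converting to Å: λ = 2187 Å ≈ 2190 Å.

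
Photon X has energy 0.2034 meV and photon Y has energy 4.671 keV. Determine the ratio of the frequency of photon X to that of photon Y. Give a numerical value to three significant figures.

4.35e-8

f_X = 4.918e10 Hz (from energy = 0.2034 meV, via f = E/h).
f_Y = 1.129e18 Hz (from energy = 4.671 keV, via f = E/h).
Ratio = 4.918e10 / 1.129e18 = 4.35e-8.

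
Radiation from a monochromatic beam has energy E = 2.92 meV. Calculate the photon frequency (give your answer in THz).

0.706 THz

Use h = 6.62607015 × 10^-34 J·s, 1 eV = 1.602176634 × 10^-19 J.
Convert to SI: E = 2.92 meV = 4.6784 × 10^-22 J.
Since f = E/h for a photon, f = 7.061 × 10^11 Hz.
Converting to THz: f = 0.7061 THz ≈ 0.706 THz.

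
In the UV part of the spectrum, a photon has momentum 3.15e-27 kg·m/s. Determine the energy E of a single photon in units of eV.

5.89 eV

Use c = 2.99792458e8 m/s, 1 eV = 1.602176634e-19 J.
The photon relation is E = pc, giving E = 9.443e-19 J.
Converting to eV: E = 5.894 eV ≈ 5.89 eV.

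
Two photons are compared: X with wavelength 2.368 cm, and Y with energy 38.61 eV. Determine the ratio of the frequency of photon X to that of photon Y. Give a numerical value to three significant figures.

f_X = 1.266e10 Hz (from wavelength = 2.368 cm, via f = c/λ).
f_Y = 9.336e15 Hz (from energy = 38.61 eV, via f = E/h).
Ratio = 1.266e10 / 9.336e15 = 1.36e-6.

1.36e-6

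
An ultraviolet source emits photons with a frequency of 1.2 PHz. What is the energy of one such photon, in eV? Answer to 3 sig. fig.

4.96 eV

Take h = 6.62607015e-34 J·s, 1 eV = 1.602176634e-19 J.
Convert to SI: f = 1.2 PHz = 1.2e15 Hz.
For a photon E = hf, so E = 7.951e-19 J.
Converting to eV: E = 4.963 eV ≈ 4.96 eV.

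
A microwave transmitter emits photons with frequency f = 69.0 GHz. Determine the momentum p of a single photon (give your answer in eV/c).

Convert to SI: f = 69.0 GHz = 6.90·10^10 Hz.
For a photon p = hf/c, so p = 1.525·10^-31 kg·m/s.
Converting to eV/c: p = 2.854·10^-4 eV/c ≈ 2.85·10^-4 eV/c.

2.85·10^-4 eV/c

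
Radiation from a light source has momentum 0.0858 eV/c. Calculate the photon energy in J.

Take c = 2.99792458 × 10^8 m/s, 1 eV = 1.602176634 × 10^-19 J.
First convert: p = 0.0858 eV/c = 4.5854 × 10^-29 kg·m/s.
Apply E = pc: E = 1.375 × 10^-20 J.
So E ≈ 1.37 × 10^-20 J.

1.37 × 10^-20 J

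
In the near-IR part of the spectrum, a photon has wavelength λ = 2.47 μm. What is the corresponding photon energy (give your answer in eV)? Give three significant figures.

0.502 eV

Convert to SI: λ = 2.47 μm = 2.47 × 10^-6 m.
For a photon E = hc/λ, so E = 8.042 × 10^-20 J.
Converting to eV: E = 0.5020 eV ≈ 0.502 eV.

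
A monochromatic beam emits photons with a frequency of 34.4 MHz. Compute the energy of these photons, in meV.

1.42e-4 meV

In SI units: f = 34.4 MHz = 3.44e7 Hz.
Since E = hf for a photon, E = 2.279e-26 J.
Converting to meV: E = 1.423e-4 meV ≈ 1.42e-4 meV.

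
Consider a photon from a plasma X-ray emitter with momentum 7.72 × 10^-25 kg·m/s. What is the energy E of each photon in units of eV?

1440 eV

(c = 2.99792458 × 10^8 m/s, 1 eV = 1.602176634 × 10^-19 J.)
Since E = pc for a photon, E = 2.314 × 10^-16 J.
Converting to eV: E = 1445 eV ≈ 1440 eV.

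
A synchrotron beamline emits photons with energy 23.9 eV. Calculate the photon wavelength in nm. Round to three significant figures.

In SI units: E = 23.9 eV = 3.8292 × 10^-18 J.
Apply λ = hc/E: λ = 5.188 × 10^-8 m.
Converting to nm: λ = 51.88 nm ≈ 51.9 nm.

51.9 nm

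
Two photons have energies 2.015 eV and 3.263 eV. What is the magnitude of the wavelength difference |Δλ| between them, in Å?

2350 Å

Using λ = hc/E: λ₁ = 6.1531 × 10^-7 m, λ₂ = 3.7997 × 10^-7 m.
|Δλ| = |6.1531 × 10^-7 − 3.7997 × 10^-7| = 2.35 × 10^-7 m = 2350 Å.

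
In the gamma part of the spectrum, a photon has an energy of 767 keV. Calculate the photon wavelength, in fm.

Take h = 6.62607015 × 10^-34 J·s, c = 2.99792458 × 10^8 m/s, 1 eV = 1.602176634 × 10^-19 J.
Convert to SI: E = 767 keV = 1.2289 × 10^-13 J.
Since λ = hc/E for a photon, λ = 1.616 × 10^-12 m.
Converting to fm: λ = 1616 fm ≈ 1620 fm.

1620 fm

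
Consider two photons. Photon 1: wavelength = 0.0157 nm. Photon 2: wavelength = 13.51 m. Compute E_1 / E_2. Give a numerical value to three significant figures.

8.61 × 10^11

E_1 = 1.265 × 10^-14 J (from wavelength = 0.0157 nm, via E = hc/λ).
E_2 = 1.470 × 10^-26 J (from wavelength = 13.51 m, via E = hc/λ).
Ratio = 1.265 × 10^-14 / 1.470 × 10^-26 = 8.61 × 10^11.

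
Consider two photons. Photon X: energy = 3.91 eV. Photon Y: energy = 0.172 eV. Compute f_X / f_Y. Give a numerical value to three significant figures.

22.7

f_X = 9.454e14 Hz (from energy = 3.91 eV, via f = E/h).
f_Y = 4.159e13 Hz (from energy = 0.172 eV, via f = E/h).
Ratio = 9.454e14 / 4.159e13 = 22.7.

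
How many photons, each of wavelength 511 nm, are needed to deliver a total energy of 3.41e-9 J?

8.77e9 photons

Per-photon energy: E = 3.887e-19 J (from wavelength = 511 nm).
N = E_total / E_photon = 3.41e-9 J / 3.887e-19 J = 8.77e9.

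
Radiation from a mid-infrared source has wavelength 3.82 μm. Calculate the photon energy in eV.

(h = 6.62607015 × 10^-34 J·s, c = 2.99792458 × 10^8 m/s, 1 eV = 1.602176634 × 10^-19 J.)
Convert to SI: λ = 3.82 μm = 3.82 × 10^-6 m.
Since E = hc/λ for a photon, E = 5.200 × 10^-20 J.
Converting to eV: E = 0.3246 eV ≈ 0.325 eV.

0.325 eV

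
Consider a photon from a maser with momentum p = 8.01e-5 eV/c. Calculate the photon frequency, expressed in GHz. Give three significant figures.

Convert to SI: p = 8.01e-5 eV/c = 4.2808e-32 kg·m/s.
The photon relation is f = pc/h, giving f = 1.937e10 Hz.
Converting to GHz: f = 19.37 GHz ≈ 19.4 GHz.

19.4 GHz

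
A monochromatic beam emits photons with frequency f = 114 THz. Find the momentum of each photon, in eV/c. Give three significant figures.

Take h = 6.62607015 × 10^-34 J·s, c = 2.99792458 × 10^8 m/s, 1 eV = 1.602176634 × 10^-19 J.
First convert: f = 114 THz = 1.14 × 10^14 Hz.
Since p = hf/c for a photon, p = 2.520 × 10^-28 kg·m/s.
Converting to eV/c: p = 0.4715 eV/c ≈ 0.471 eV/c.

0.471 eV/c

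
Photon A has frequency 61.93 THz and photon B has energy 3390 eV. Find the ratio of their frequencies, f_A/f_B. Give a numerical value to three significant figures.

f_A = 6.193e13 Hz (from frequency = 61.93 THz, via f given directly).
f_B = 8.197e17 Hz (from energy = 3390 eV, via f = E/h).
Ratio = 6.193e13 / 8.197e17 = 7.56e-5.

7.56e-5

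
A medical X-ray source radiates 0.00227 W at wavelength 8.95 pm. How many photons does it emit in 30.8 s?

3.15 × 10^12 photons

Total energy: E_total = P·t = 0.00227 × 30.8 = 0.06992 J.
Per-photon energy: E = 2.219 × 10^-14 J.
N = E_total / E_photon = 3.15 × 10^12.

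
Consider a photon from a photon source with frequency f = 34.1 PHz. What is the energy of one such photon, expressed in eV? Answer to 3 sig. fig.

141 eV

(h = 6.62607015·10^-34 J·s, 1 eV = 1.602176634·10^-19 J.)
In SI units: f = 34.1 PHz = 3.41·10^16 Hz.
Since E = hf for a photon, E = 2.259·10^-17 J.
Converting to eV: E = 141.0 eV ≈ 141 eV.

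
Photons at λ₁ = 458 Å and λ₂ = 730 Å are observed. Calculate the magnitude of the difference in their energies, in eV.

Using E = hc/λ: E₁ = 4.337e-18 J, E₂ = 2.721e-18 J.
|ΔE| = |4.337e-18 − 2.721e-18| = 1.62e-18 J = 10.1 eV.

10.1 eV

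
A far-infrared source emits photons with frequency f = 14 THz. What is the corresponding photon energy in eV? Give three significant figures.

0.0579 eV

Take h = 6.62607015e-34 J·s, 1 eV = 1.602176634e-19 J.
First convert: f = 14 THz = 1.4e13 Hz.
For a photon E = hf, so E = 9.276e-21 J.
Converting to eV: E = 0.05790 eV ≈ 0.0579 eV.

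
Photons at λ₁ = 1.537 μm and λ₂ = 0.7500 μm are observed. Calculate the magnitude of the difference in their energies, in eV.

0.846 eV

Using E = hc/λ: E₁ = 1.2924 × 10^-19 J, E₂ = 2.6486 × 10^-19 J.
|ΔE| = |1.2924 × 10^-19 − 2.6486 × 10^-19| = 1.36 × 10^-19 J = 0.846 eV.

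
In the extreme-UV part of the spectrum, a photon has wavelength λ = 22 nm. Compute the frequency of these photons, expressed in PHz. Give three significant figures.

First convert: λ = 22 nm = 2.2e-8 m.
The photon relation is f = c/λ, giving f = 1.363e16 Hz.
Converting to PHz: f = 13.63 PHz ≈ 13.6 PHz.

13.6 PHz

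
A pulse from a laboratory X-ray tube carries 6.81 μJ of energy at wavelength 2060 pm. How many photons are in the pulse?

7.06e10 photons

Per-photon energy: E = 9.643e-17 J (from wavelength = 2060 pm).
N = E_total / E_photon = 6.81e-6 J / 9.643e-17 J = 7.06e10.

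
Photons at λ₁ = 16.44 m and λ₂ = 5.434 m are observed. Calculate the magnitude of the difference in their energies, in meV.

1.53 × 10^-4 meV

Using E = hc/λ: E₁ = 1.2083 × 10^-26 J, E₂ = 3.6556 × 10^-26 J.
|ΔE| = |1.2083 × 10^-26 − 3.6556 × 10^-26| = 2.45 × 10^-26 J = 1.53 × 10^-4 meV.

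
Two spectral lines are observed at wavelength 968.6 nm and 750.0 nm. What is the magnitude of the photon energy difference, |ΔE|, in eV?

Using E = hc/λ: E₁ = 2.0508 × 10^-19 J, E₂ = 2.6486 × 10^-19 J.
|ΔE| = |2.0508 × 10^-19 − 2.6486 × 10^-19| = 5.98 × 10^-20 J = 0.373 eV.

0.373 eV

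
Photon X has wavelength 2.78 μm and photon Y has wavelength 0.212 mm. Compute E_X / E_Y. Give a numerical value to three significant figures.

E_X = 7.145 × 10^-20 J (from wavelength = 2.78 μm, via E = hc/λ).
E_Y = 9.370 × 10^-22 J (from wavelength = 0.212 mm, via E = hc/λ).
Ratio = 7.145 × 10^-20 / 9.370 × 10^-22 = 76.3.

76.3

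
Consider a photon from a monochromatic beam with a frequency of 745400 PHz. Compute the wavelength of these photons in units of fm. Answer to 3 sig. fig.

First convert: f = 745400 PHz = 7.454e20 Hz.
For a photon λ = c/f, so λ = 4.022e-13 m.
Converting to fm: λ = 402.2 fm ≈ 402 fm.

402 fm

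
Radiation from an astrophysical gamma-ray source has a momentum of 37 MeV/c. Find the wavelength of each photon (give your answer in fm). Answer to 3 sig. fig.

33.5 fm

Convert to SI: p = 37 MeV/c = 1.9774·10^-20 kg·m/s.
For a photon λ = h/p, so λ = 3.351·10^-14 m.
Converting to fm: λ = 33.51 fm ≈ 33.5 fm.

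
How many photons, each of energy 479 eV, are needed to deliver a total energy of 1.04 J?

Per-photon energy: E = 7.674e-17 J (from energy = 479 eV).
N = E_total / E_photon = 1.04 J / 7.674e-17 J = 1.36e16.

1.36e16 photons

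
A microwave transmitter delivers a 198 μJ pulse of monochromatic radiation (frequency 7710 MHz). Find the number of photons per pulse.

3.88e19 photons

Per-photon energy: E = 5.109e-24 J (from frequency = 7710 MHz).
N = E_total / E_photon = 1.98e-4 J / 5.109e-24 J = 3.88e19.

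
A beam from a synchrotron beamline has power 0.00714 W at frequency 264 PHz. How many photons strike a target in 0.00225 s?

9.18e10 photons

Total energy: E_total = P·t = 0.00714 × 0.00225 = 1.606e-5 J.
Per-photon energy: E = 1.749e-16 J.
N = E_total / E_photon = 9.18e10.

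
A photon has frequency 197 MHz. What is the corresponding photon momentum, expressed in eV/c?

8.15e-7 eV/c

In SI units: f = 197 MHz = 1.97e8 Hz.
Apply p = hf/c: p = 4.354e-34 kg·m/s.
Converting to eV/c: p = 8.147e-7 eV/c ≈ 8.15e-7 eV/c.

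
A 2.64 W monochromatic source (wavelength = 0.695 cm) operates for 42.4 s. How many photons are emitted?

Total energy: E_total = P·t = 2.64 × 42.4 = 111.9 J.
Per-photon energy: E = 2.858 × 10^-23 J.
N = E_total / E_photon = 3.92 × 10^24.

3.92 × 10^24 photons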